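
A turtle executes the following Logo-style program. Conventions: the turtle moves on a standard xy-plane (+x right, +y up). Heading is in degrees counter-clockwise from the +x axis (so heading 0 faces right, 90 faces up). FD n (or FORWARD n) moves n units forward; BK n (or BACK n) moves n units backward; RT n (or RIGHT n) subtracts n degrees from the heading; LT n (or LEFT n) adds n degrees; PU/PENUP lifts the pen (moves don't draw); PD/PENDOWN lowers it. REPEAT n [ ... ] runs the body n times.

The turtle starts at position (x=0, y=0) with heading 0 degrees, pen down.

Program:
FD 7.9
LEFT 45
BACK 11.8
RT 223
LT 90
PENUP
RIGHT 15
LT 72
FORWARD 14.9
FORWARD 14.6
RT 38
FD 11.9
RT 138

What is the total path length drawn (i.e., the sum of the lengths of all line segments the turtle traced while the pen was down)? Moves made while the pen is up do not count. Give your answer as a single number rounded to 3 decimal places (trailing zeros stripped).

Answer: 19.7

Derivation:
Executing turtle program step by step:
Start: pos=(0,0), heading=0, pen down
FD 7.9: (0,0) -> (7.9,0) [heading=0, draw]
LT 45: heading 0 -> 45
BK 11.8: (7.9,0) -> (-0.444,-8.344) [heading=45, draw]
RT 223: heading 45 -> 182
LT 90: heading 182 -> 272
PU: pen up
RT 15: heading 272 -> 257
LT 72: heading 257 -> 329
FD 14.9: (-0.444,-8.344) -> (12.328,-16.018) [heading=329, move]
FD 14.6: (12.328,-16.018) -> (24.843,-23.537) [heading=329, move]
RT 38: heading 329 -> 291
FD 11.9: (24.843,-23.537) -> (29.107,-34.647) [heading=291, move]
RT 138: heading 291 -> 153
Final: pos=(29.107,-34.647), heading=153, 2 segment(s) drawn

Segment lengths:
  seg 1: (0,0) -> (7.9,0), length = 7.9
  seg 2: (7.9,0) -> (-0.444,-8.344), length = 11.8
Total = 19.7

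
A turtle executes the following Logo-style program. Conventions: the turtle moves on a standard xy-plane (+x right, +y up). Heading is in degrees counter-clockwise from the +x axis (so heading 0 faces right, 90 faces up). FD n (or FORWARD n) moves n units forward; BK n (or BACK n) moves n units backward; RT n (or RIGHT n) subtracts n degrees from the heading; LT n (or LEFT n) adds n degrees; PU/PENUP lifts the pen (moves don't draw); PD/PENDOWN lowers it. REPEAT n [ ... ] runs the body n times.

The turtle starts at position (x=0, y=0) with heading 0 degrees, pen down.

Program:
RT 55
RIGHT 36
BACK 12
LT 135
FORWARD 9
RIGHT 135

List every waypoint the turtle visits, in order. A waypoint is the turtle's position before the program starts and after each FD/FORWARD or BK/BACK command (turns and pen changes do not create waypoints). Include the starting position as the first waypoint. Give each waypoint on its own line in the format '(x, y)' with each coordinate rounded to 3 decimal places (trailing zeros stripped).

Executing turtle program step by step:
Start: pos=(0,0), heading=0, pen down
RT 55: heading 0 -> 305
RT 36: heading 305 -> 269
BK 12: (0,0) -> (0.209,11.998) [heading=269, draw]
LT 135: heading 269 -> 44
FD 9: (0.209,11.998) -> (6.683,18.25) [heading=44, draw]
RT 135: heading 44 -> 269
Final: pos=(6.683,18.25), heading=269, 2 segment(s) drawn
Waypoints (3 total):
(0, 0)
(0.209, 11.998)
(6.683, 18.25)

Answer: (0, 0)
(0.209, 11.998)
(6.683, 18.25)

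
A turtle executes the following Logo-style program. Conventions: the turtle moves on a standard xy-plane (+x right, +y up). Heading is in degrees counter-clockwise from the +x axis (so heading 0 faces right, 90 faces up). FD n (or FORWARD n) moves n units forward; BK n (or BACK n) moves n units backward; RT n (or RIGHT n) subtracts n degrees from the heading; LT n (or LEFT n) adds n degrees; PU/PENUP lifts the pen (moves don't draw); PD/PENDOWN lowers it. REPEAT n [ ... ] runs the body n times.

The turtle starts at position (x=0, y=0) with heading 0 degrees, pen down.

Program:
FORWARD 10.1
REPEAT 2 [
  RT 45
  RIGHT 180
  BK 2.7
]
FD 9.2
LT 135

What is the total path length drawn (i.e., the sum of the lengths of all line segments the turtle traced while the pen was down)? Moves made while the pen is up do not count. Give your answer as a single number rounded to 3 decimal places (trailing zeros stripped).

Answer: 24.7

Derivation:
Executing turtle program step by step:
Start: pos=(0,0), heading=0, pen down
FD 10.1: (0,0) -> (10.1,0) [heading=0, draw]
REPEAT 2 [
  -- iteration 1/2 --
  RT 45: heading 0 -> 315
  RT 180: heading 315 -> 135
  BK 2.7: (10.1,0) -> (12.009,-1.909) [heading=135, draw]
  -- iteration 2/2 --
  RT 45: heading 135 -> 90
  RT 180: heading 90 -> 270
  BK 2.7: (12.009,-1.909) -> (12.009,0.791) [heading=270, draw]
]
FD 9.2: (12.009,0.791) -> (12.009,-8.409) [heading=270, draw]
LT 135: heading 270 -> 45
Final: pos=(12.009,-8.409), heading=45, 4 segment(s) drawn

Segment lengths:
  seg 1: (0,0) -> (10.1,0), length = 10.1
  seg 2: (10.1,0) -> (12.009,-1.909), length = 2.7
  seg 3: (12.009,-1.909) -> (12.009,0.791), length = 2.7
  seg 4: (12.009,0.791) -> (12.009,-8.409), length = 9.2
Total = 24.7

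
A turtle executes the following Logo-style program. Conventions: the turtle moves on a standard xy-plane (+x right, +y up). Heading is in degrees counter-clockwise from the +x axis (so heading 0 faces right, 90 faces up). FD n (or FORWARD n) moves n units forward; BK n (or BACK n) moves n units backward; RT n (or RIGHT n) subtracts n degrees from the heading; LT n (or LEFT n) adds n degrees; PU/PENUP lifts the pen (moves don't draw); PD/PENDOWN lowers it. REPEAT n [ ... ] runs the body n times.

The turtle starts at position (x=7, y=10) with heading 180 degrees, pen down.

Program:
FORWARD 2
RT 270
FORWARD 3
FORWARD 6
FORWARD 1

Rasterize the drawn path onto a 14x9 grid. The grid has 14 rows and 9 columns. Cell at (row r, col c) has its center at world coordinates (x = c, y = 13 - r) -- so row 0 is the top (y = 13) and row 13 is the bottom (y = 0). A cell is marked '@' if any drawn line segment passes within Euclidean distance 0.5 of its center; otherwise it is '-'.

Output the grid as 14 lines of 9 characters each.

Answer: ---------
---------
---------
-----@@@-
-----@---
-----@---
-----@---
-----@---
-----@---
-----@---
-----@---
-----@---
-----@---
-----@---

Derivation:
Segment 0: (7,10) -> (5,10)
Segment 1: (5,10) -> (5,7)
Segment 2: (5,7) -> (5,1)
Segment 3: (5,1) -> (5,0)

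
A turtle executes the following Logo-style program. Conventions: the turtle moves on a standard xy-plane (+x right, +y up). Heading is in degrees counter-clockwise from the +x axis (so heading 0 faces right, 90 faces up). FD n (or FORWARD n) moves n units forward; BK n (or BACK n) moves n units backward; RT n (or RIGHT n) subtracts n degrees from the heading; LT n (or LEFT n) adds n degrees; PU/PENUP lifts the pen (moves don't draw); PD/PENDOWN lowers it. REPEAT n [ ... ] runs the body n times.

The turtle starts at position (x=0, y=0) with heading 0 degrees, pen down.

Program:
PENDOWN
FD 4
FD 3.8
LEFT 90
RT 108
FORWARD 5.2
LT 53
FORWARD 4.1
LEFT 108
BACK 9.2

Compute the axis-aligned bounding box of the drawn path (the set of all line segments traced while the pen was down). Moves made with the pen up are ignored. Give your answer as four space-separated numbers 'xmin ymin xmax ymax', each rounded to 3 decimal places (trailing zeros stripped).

Executing turtle program step by step:
Start: pos=(0,0), heading=0, pen down
PD: pen down
FD 4: (0,0) -> (4,0) [heading=0, draw]
FD 3.8: (4,0) -> (7.8,0) [heading=0, draw]
LT 90: heading 0 -> 90
RT 108: heading 90 -> 342
FD 5.2: (7.8,0) -> (12.745,-1.607) [heading=342, draw]
LT 53: heading 342 -> 35
FD 4.1: (12.745,-1.607) -> (16.104,0.745) [heading=35, draw]
LT 108: heading 35 -> 143
BK 9.2: (16.104,0.745) -> (23.451,-4.792) [heading=143, draw]
Final: pos=(23.451,-4.792), heading=143, 5 segment(s) drawn

Segment endpoints: x in {0, 4, 7.8, 12.745, 16.104, 23.451}, y in {-4.792, -1.607, 0, 0.745}
xmin=0, ymin=-4.792, xmax=23.451, ymax=0.745

Answer: 0 -4.792 23.451 0.745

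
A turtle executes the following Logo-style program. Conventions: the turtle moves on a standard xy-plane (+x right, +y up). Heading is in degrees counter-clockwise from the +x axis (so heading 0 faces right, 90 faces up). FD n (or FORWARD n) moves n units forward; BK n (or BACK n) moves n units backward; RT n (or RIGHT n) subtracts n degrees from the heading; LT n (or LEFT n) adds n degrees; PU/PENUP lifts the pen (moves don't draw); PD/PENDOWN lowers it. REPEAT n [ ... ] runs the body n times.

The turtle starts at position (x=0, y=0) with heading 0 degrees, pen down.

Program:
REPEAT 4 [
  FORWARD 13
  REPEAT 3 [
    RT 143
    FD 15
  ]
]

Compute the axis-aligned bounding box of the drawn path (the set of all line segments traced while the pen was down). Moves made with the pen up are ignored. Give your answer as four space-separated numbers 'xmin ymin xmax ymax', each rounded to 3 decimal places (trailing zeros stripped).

Executing turtle program step by step:
Start: pos=(0,0), heading=0, pen down
REPEAT 4 [
  -- iteration 1/4 --
  FD 13: (0,0) -> (13,0) [heading=0, draw]
  REPEAT 3 [
    -- iteration 1/3 --
    RT 143: heading 0 -> 217
    FD 15: (13,0) -> (1.02,-9.027) [heading=217, draw]
    -- iteration 2/3 --
    RT 143: heading 217 -> 74
    FD 15: (1.02,-9.027) -> (5.155,5.392) [heading=74, draw]
    -- iteration 3/3 --
    RT 143: heading 74 -> 291
    FD 15: (5.155,5.392) -> (10.531,-8.612) [heading=291, draw]
  ]
  -- iteration 2/4 --
  FD 13: (10.531,-8.612) -> (15.189,-20.749) [heading=291, draw]
  REPEAT 3 [
    -- iteration 1/3 --
    RT 143: heading 291 -> 148
    FD 15: (15.189,-20.749) -> (2.469,-12.8) [heading=148, draw]
    -- iteration 2/3 --
    RT 143: heading 148 -> 5
    FD 15: (2.469,-12.8) -> (17.412,-11.492) [heading=5, draw]
    -- iteration 3/3 --
    RT 143: heading 5 -> 222
    FD 15: (17.412,-11.492) -> (6.264,-21.529) [heading=222, draw]
  ]
  -- iteration 3/4 --
  FD 13: (6.264,-21.529) -> (-3.397,-30.228) [heading=222, draw]
  REPEAT 3 [
    -- iteration 1/3 --
    RT 143: heading 222 -> 79
    FD 15: (-3.397,-30.228) -> (-0.534,-15.504) [heading=79, draw]
    -- iteration 2/3 --
    RT 143: heading 79 -> 296
    FD 15: (-0.534,-15.504) -> (6.041,-28.986) [heading=296, draw]
    -- iteration 3/3 --
    RT 143: heading 296 -> 153
    FD 15: (6.041,-28.986) -> (-7.324,-22.176) [heading=153, draw]
  ]
  -- iteration 4/4 --
  FD 13: (-7.324,-22.176) -> (-18.907,-16.274) [heading=153, draw]
  REPEAT 3 [
    -- iteration 1/3 --
    RT 143: heading 153 -> 10
    FD 15: (-18.907,-16.274) -> (-4.135,-13.669) [heading=10, draw]
    -- iteration 2/3 --
    RT 143: heading 10 -> 227
    FD 15: (-4.135,-13.669) -> (-14.365,-24.639) [heading=227, draw]
    -- iteration 3/3 --
    RT 143: heading 227 -> 84
    FD 15: (-14.365,-24.639) -> (-12.797,-9.722) [heading=84, draw]
  ]
]
Final: pos=(-12.797,-9.722), heading=84, 16 segment(s) drawn

Segment endpoints: x in {-18.907, -14.365, -12.797, -7.324, -4.135, -3.397, -0.534, 0, 1.02, 2.469, 5.155, 6.041, 6.264, 10.531, 13, 15.189, 17.412}, y in {-30.228, -28.986, -24.639, -22.176, -21.529, -20.749, -16.274, -15.504, -13.669, -12.8, -11.492, -9.722, -9.027, -8.612, 0, 5.392}
xmin=-18.907, ymin=-30.228, xmax=17.412, ymax=5.392

Answer: -18.907 -30.228 17.412 5.392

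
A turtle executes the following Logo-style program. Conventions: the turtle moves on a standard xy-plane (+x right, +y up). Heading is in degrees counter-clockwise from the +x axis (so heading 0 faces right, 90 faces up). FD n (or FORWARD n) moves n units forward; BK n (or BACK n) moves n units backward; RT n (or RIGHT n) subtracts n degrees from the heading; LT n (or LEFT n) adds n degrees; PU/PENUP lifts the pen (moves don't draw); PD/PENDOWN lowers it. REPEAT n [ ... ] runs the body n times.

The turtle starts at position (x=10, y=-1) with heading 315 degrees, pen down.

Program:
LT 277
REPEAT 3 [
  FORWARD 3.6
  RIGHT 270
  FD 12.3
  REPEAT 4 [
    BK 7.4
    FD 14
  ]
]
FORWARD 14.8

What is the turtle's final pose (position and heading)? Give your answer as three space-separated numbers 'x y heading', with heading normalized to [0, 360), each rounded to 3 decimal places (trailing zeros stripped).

Answer: 25 36.391 142

Derivation:
Executing turtle program step by step:
Start: pos=(10,-1), heading=315, pen down
LT 277: heading 315 -> 232
REPEAT 3 [
  -- iteration 1/3 --
  FD 3.6: (10,-1) -> (7.784,-3.837) [heading=232, draw]
  RT 270: heading 232 -> 322
  FD 12.3: (7.784,-3.837) -> (17.476,-11.409) [heading=322, draw]
  REPEAT 4 [
    -- iteration 1/4 --
    BK 7.4: (17.476,-11.409) -> (11.645,-6.854) [heading=322, draw]
    FD 14: (11.645,-6.854) -> (22.677,-15.473) [heading=322, draw]
    -- iteration 2/4 --
    BK 7.4: (22.677,-15.473) -> (16.846,-10.917) [heading=322, draw]
    FD 14: (16.846,-10.917) -> (27.878,-19.536) [heading=322, draw]
    -- iteration 3/4 --
    BK 7.4: (27.878,-19.536) -> (22.047,-14.98) [heading=322, draw]
    FD 14: (22.047,-14.98) -> (33.079,-23.6) [heading=322, draw]
    -- iteration 4/4 --
    BK 7.4: (33.079,-23.6) -> (27.247,-19.044) [heading=322, draw]
    FD 14: (27.247,-19.044) -> (38.28,-27.663) [heading=322, draw]
  ]
  -- iteration 2/3 --
  FD 3.6: (38.28,-27.663) -> (41.116,-29.879) [heading=322, draw]
  RT 270: heading 322 -> 52
  FD 12.3: (41.116,-29.879) -> (48.689,-20.187) [heading=52, draw]
  REPEAT 4 [
    -- iteration 1/4 --
    BK 7.4: (48.689,-20.187) -> (44.133,-26.018) [heading=52, draw]
    FD 14: (44.133,-26.018) -> (52.752,-14.986) [heading=52, draw]
    -- iteration 2/4 --
    BK 7.4: (52.752,-14.986) -> (48.197,-20.817) [heading=52, draw]
    FD 14: (48.197,-20.817) -> (56.816,-9.785) [heading=52, draw]
    -- iteration 3/4 --
    BK 7.4: (56.816,-9.785) -> (52.26,-15.616) [heading=52, draw]
    FD 14: (52.26,-15.616) -> (60.879,-4.584) [heading=52, draw]
    -- iteration 4/4 --
    BK 7.4: (60.879,-4.584) -> (56.323,-10.415) [heading=52, draw]
    FD 14: (56.323,-10.415) -> (64.943,0.617) [heading=52, draw]
  ]
  -- iteration 3/3 --
  FD 3.6: (64.943,0.617) -> (67.159,3.454) [heading=52, draw]
  RT 270: heading 52 -> 142
  FD 12.3: (67.159,3.454) -> (57.466,11.026) [heading=142, draw]
  REPEAT 4 [
    -- iteration 1/4 --
    BK 7.4: (57.466,11.026) -> (63.298,6.47) [heading=142, draw]
    FD 14: (63.298,6.47) -> (52.266,15.09) [heading=142, draw]
    -- iteration 2/4 --
    BK 7.4: (52.266,15.09) -> (58.097,10.534) [heading=142, draw]
    FD 14: (58.097,10.534) -> (47.065,19.153) [heading=142, draw]
    -- iteration 3/4 --
    BK 7.4: (47.065,19.153) -> (52.896,14.597) [heading=142, draw]
    FD 14: (52.896,14.597) -> (41.864,23.216) [heading=142, draw]
    -- iteration 4/4 --
    BK 7.4: (41.864,23.216) -> (47.695,18.66) [heading=142, draw]
    FD 14: (47.695,18.66) -> (36.663,27.28) [heading=142, draw]
  ]
]
FD 14.8: (36.663,27.28) -> (25,36.391) [heading=142, draw]
Final: pos=(25,36.391), heading=142, 31 segment(s) drawn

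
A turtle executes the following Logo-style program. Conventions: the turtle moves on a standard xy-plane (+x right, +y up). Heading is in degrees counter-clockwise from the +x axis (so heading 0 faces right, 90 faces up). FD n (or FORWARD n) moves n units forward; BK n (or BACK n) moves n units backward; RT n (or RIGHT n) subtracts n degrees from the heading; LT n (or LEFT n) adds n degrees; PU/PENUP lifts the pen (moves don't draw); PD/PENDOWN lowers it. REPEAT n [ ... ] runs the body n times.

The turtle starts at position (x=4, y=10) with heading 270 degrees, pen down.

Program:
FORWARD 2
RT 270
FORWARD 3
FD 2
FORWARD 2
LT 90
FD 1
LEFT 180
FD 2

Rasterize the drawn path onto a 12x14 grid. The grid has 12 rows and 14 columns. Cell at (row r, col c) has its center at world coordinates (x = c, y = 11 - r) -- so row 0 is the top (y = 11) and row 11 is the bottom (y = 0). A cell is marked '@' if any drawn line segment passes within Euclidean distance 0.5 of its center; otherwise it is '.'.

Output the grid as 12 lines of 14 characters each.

Answer: ..............
....@.........
....@......@..
....@@@@@@@@..
...........@..
..............
..............
..............
..............
..............
..............
..............

Derivation:
Segment 0: (4,10) -> (4,8)
Segment 1: (4,8) -> (7,8)
Segment 2: (7,8) -> (9,8)
Segment 3: (9,8) -> (11,8)
Segment 4: (11,8) -> (11,9)
Segment 5: (11,9) -> (11,7)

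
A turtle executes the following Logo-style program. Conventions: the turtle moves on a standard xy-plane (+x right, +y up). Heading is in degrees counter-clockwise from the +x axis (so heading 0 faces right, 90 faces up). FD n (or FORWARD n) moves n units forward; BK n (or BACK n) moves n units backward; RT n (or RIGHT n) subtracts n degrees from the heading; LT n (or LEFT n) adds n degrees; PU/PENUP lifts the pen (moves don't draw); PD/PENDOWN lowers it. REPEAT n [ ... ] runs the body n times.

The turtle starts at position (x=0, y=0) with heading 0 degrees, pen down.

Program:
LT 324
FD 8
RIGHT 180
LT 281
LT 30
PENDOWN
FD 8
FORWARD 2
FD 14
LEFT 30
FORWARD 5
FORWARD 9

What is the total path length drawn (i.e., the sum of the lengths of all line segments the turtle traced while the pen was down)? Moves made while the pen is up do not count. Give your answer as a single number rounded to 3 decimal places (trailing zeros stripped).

Executing turtle program step by step:
Start: pos=(0,0), heading=0, pen down
LT 324: heading 0 -> 324
FD 8: (0,0) -> (6.472,-4.702) [heading=324, draw]
RT 180: heading 324 -> 144
LT 281: heading 144 -> 65
LT 30: heading 65 -> 95
PD: pen down
FD 8: (6.472,-4.702) -> (5.775,3.267) [heading=95, draw]
FD 2: (5.775,3.267) -> (5.601,5.26) [heading=95, draw]
FD 14: (5.601,5.26) -> (4.38,19.206) [heading=95, draw]
LT 30: heading 95 -> 125
FD 5: (4.38,19.206) -> (1.513,23.302) [heading=125, draw]
FD 9: (1.513,23.302) -> (-3.65,30.675) [heading=125, draw]
Final: pos=(-3.65,30.675), heading=125, 6 segment(s) drawn

Segment lengths:
  seg 1: (0,0) -> (6.472,-4.702), length = 8
  seg 2: (6.472,-4.702) -> (5.775,3.267), length = 8
  seg 3: (5.775,3.267) -> (5.601,5.26), length = 2
  seg 4: (5.601,5.26) -> (4.38,19.206), length = 14
  seg 5: (4.38,19.206) -> (1.513,23.302), length = 5
  seg 6: (1.513,23.302) -> (-3.65,30.675), length = 9
Total = 46

Answer: 46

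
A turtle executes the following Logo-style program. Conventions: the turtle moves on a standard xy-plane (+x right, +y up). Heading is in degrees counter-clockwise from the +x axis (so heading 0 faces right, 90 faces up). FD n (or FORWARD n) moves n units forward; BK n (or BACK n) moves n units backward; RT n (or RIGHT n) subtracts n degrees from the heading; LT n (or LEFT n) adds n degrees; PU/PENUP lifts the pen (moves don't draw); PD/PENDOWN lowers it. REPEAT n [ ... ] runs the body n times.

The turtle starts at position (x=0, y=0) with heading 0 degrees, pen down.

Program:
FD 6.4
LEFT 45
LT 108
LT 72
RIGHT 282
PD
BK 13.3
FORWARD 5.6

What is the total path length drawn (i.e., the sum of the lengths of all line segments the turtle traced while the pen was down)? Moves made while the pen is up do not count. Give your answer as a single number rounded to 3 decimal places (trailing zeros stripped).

Answer: 25.3

Derivation:
Executing turtle program step by step:
Start: pos=(0,0), heading=0, pen down
FD 6.4: (0,0) -> (6.4,0) [heading=0, draw]
LT 45: heading 0 -> 45
LT 108: heading 45 -> 153
LT 72: heading 153 -> 225
RT 282: heading 225 -> 303
PD: pen down
BK 13.3: (6.4,0) -> (-0.844,11.154) [heading=303, draw]
FD 5.6: (-0.844,11.154) -> (2.206,6.458) [heading=303, draw]
Final: pos=(2.206,6.458), heading=303, 3 segment(s) drawn

Segment lengths:
  seg 1: (0,0) -> (6.4,0), length = 6.4
  seg 2: (6.4,0) -> (-0.844,11.154), length = 13.3
  seg 3: (-0.844,11.154) -> (2.206,6.458), length = 5.6
Total = 25.3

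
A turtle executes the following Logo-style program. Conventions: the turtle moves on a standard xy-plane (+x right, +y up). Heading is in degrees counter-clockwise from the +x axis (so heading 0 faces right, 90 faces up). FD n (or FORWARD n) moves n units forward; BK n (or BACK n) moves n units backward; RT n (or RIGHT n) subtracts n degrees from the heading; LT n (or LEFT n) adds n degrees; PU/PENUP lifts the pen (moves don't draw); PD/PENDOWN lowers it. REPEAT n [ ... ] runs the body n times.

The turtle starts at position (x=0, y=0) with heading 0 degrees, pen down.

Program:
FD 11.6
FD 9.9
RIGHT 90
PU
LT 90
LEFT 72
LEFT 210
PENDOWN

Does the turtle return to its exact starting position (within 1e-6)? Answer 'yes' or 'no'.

Executing turtle program step by step:
Start: pos=(0,0), heading=0, pen down
FD 11.6: (0,0) -> (11.6,0) [heading=0, draw]
FD 9.9: (11.6,0) -> (21.5,0) [heading=0, draw]
RT 90: heading 0 -> 270
PU: pen up
LT 90: heading 270 -> 0
LT 72: heading 0 -> 72
LT 210: heading 72 -> 282
PD: pen down
Final: pos=(21.5,0), heading=282, 2 segment(s) drawn

Start position: (0, 0)
Final position: (21.5, 0)
Distance = 21.5; >= 1e-6 -> NOT closed

Answer: no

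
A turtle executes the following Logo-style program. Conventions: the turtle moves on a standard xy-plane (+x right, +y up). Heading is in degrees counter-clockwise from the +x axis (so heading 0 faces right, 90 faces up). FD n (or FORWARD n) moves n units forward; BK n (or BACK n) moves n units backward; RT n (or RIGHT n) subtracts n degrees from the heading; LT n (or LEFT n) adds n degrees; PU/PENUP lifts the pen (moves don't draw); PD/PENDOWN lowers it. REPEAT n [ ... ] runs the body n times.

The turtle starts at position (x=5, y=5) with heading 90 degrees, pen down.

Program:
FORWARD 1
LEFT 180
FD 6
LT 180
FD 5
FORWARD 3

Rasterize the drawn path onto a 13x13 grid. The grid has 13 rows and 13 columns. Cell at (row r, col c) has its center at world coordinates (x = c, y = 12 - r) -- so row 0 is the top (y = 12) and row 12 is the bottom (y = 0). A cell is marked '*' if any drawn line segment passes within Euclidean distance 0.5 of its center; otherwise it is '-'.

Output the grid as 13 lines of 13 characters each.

Segment 0: (5,5) -> (5,6)
Segment 1: (5,6) -> (5,0)
Segment 2: (5,0) -> (5,5)
Segment 3: (5,5) -> (5,8)

Answer: -------------
-------------
-------------
-------------
-----*-------
-----*-------
-----*-------
-----*-------
-----*-------
-----*-------
-----*-------
-----*-------
-----*-------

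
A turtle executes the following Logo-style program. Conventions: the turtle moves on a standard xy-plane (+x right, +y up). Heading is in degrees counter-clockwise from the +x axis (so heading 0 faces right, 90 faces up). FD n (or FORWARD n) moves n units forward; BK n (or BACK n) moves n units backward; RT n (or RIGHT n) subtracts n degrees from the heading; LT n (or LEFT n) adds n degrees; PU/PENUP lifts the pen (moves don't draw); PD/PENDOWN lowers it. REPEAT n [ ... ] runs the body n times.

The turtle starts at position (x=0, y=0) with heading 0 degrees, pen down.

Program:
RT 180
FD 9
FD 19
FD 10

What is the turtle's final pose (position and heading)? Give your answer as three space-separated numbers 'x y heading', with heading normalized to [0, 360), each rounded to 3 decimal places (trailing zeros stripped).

Executing turtle program step by step:
Start: pos=(0,0), heading=0, pen down
RT 180: heading 0 -> 180
FD 9: (0,0) -> (-9,0) [heading=180, draw]
FD 19: (-9,0) -> (-28,0) [heading=180, draw]
FD 10: (-28,0) -> (-38,0) [heading=180, draw]
Final: pos=(-38,0), heading=180, 3 segment(s) drawn

Answer: -38 0 180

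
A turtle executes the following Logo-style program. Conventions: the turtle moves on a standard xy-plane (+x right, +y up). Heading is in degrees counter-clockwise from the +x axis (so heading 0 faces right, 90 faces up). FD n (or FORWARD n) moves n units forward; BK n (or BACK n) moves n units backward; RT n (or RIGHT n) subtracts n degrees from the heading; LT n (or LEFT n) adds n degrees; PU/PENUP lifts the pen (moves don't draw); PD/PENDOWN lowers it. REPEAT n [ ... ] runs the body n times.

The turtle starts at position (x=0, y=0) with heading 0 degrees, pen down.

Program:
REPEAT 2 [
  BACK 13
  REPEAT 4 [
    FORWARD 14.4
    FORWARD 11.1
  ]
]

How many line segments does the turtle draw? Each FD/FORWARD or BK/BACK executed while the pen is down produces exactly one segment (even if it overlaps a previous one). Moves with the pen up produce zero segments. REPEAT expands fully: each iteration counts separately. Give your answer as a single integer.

Executing turtle program step by step:
Start: pos=(0,0), heading=0, pen down
REPEAT 2 [
  -- iteration 1/2 --
  BK 13: (0,0) -> (-13,0) [heading=0, draw]
  REPEAT 4 [
    -- iteration 1/4 --
    FD 14.4: (-13,0) -> (1.4,0) [heading=0, draw]
    FD 11.1: (1.4,0) -> (12.5,0) [heading=0, draw]
    -- iteration 2/4 --
    FD 14.4: (12.5,0) -> (26.9,0) [heading=0, draw]
    FD 11.1: (26.9,0) -> (38,0) [heading=0, draw]
    -- iteration 3/4 --
    FD 14.4: (38,0) -> (52.4,0) [heading=0, draw]
    FD 11.1: (52.4,0) -> (63.5,0) [heading=0, draw]
    -- iteration 4/4 --
    FD 14.4: (63.5,0) -> (77.9,0) [heading=0, draw]
    FD 11.1: (77.9,0) -> (89,0) [heading=0, draw]
  ]
  -- iteration 2/2 --
  BK 13: (89,0) -> (76,0) [heading=0, draw]
  REPEAT 4 [
    -- iteration 1/4 --
    FD 14.4: (76,0) -> (90.4,0) [heading=0, draw]
    FD 11.1: (90.4,0) -> (101.5,0) [heading=0, draw]
    -- iteration 2/4 --
    FD 14.4: (101.5,0) -> (115.9,0) [heading=0, draw]
    FD 11.1: (115.9,0) -> (127,0) [heading=0, draw]
    -- iteration 3/4 --
    FD 14.4: (127,0) -> (141.4,0) [heading=0, draw]
    FD 11.1: (141.4,0) -> (152.5,0) [heading=0, draw]
    -- iteration 4/4 --
    FD 14.4: (152.5,0) -> (166.9,0) [heading=0, draw]
    FD 11.1: (166.9,0) -> (178,0) [heading=0, draw]
  ]
]
Final: pos=(178,0), heading=0, 18 segment(s) drawn
Segments drawn: 18

Answer: 18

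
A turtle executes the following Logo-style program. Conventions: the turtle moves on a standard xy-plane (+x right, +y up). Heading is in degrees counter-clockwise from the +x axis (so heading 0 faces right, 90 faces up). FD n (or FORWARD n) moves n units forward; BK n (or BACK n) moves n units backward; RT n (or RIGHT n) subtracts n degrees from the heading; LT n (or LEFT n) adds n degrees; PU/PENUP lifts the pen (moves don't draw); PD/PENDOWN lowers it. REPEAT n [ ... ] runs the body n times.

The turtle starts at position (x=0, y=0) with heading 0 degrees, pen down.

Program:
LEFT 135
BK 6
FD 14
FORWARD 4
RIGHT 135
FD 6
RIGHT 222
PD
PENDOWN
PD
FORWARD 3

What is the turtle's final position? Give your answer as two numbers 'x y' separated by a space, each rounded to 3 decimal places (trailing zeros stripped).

Answer: -4.715 10.493

Derivation:
Executing turtle program step by step:
Start: pos=(0,0), heading=0, pen down
LT 135: heading 0 -> 135
BK 6: (0,0) -> (4.243,-4.243) [heading=135, draw]
FD 14: (4.243,-4.243) -> (-5.657,5.657) [heading=135, draw]
FD 4: (-5.657,5.657) -> (-8.485,8.485) [heading=135, draw]
RT 135: heading 135 -> 0
FD 6: (-8.485,8.485) -> (-2.485,8.485) [heading=0, draw]
RT 222: heading 0 -> 138
PD: pen down
PD: pen down
PD: pen down
FD 3: (-2.485,8.485) -> (-4.715,10.493) [heading=138, draw]
Final: pos=(-4.715,10.493), heading=138, 5 segment(s) drawn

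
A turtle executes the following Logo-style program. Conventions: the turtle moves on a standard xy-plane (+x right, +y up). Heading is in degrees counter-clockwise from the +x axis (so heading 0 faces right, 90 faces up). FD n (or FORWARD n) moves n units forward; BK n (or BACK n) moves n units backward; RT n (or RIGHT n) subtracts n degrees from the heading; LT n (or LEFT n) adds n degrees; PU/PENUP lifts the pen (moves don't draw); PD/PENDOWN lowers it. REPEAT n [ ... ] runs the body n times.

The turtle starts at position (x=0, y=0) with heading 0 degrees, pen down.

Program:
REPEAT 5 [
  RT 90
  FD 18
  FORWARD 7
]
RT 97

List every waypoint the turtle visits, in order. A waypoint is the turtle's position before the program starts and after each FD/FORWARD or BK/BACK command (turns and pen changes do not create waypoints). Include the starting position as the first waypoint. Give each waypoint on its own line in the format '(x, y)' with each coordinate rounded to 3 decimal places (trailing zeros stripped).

Answer: (0, 0)
(0, -18)
(0, -25)
(-18, -25)
(-25, -25)
(-25, -7)
(-25, 0)
(-7, 0)
(0, 0)
(0, -18)
(0, -25)

Derivation:
Executing turtle program step by step:
Start: pos=(0,0), heading=0, pen down
REPEAT 5 [
  -- iteration 1/5 --
  RT 90: heading 0 -> 270
  FD 18: (0,0) -> (0,-18) [heading=270, draw]
  FD 7: (0,-18) -> (0,-25) [heading=270, draw]
  -- iteration 2/5 --
  RT 90: heading 270 -> 180
  FD 18: (0,-25) -> (-18,-25) [heading=180, draw]
  FD 7: (-18,-25) -> (-25,-25) [heading=180, draw]
  -- iteration 3/5 --
  RT 90: heading 180 -> 90
  FD 18: (-25,-25) -> (-25,-7) [heading=90, draw]
  FD 7: (-25,-7) -> (-25,0) [heading=90, draw]
  -- iteration 4/5 --
  RT 90: heading 90 -> 0
  FD 18: (-25,0) -> (-7,0) [heading=0, draw]
  FD 7: (-7,0) -> (0,0) [heading=0, draw]
  -- iteration 5/5 --
  RT 90: heading 0 -> 270
  FD 18: (0,0) -> (0,-18) [heading=270, draw]
  FD 7: (0,-18) -> (0,-25) [heading=270, draw]
]
RT 97: heading 270 -> 173
Final: pos=(0,-25), heading=173, 10 segment(s) drawn
Waypoints (11 total):
(0, 0)
(0, -18)
(0, -25)
(-18, -25)
(-25, -25)
(-25, -7)
(-25, 0)
(-7, 0)
(0, 0)
(0, -18)
(0, -25)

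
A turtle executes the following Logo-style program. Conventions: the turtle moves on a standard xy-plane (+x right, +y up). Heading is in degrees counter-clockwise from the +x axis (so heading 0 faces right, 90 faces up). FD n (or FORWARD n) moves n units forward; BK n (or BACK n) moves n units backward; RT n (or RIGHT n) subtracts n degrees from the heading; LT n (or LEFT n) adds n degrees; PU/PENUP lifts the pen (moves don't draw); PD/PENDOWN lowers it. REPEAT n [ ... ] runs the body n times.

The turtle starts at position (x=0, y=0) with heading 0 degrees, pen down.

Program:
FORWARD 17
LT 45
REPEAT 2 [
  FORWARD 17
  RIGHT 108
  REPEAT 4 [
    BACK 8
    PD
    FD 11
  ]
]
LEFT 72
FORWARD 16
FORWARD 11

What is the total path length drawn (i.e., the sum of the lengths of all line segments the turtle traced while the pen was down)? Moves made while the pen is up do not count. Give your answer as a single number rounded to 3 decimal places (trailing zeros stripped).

Executing turtle program step by step:
Start: pos=(0,0), heading=0, pen down
FD 17: (0,0) -> (17,0) [heading=0, draw]
LT 45: heading 0 -> 45
REPEAT 2 [
  -- iteration 1/2 --
  FD 17: (17,0) -> (29.021,12.021) [heading=45, draw]
  RT 108: heading 45 -> 297
  REPEAT 4 [
    -- iteration 1/4 --
    BK 8: (29.021,12.021) -> (25.389,19.149) [heading=297, draw]
    PD: pen down
    FD 11: (25.389,19.149) -> (30.383,9.348) [heading=297, draw]
    -- iteration 2/4 --
    BK 8: (30.383,9.348) -> (26.751,16.476) [heading=297, draw]
    PD: pen down
    FD 11: (26.751,16.476) -> (31.745,6.675) [heading=297, draw]
    -- iteration 3/4 --
    BK 8: (31.745,6.675) -> (28.113,13.803) [heading=297, draw]
    PD: pen down
    FD 11: (28.113,13.803) -> (33.107,4.002) [heading=297, draw]
    -- iteration 4/4 --
    BK 8: (33.107,4.002) -> (29.475,11.13) [heading=297, draw]
    PD: pen down
    FD 11: (29.475,11.13) -> (34.469,1.329) [heading=297, draw]
  ]
  -- iteration 2/2 --
  FD 17: (34.469,1.329) -> (42.187,-13.818) [heading=297, draw]
  RT 108: heading 297 -> 189
  REPEAT 4 [
    -- iteration 1/4 --
    BK 8: (42.187,-13.818) -> (50.088,-12.567) [heading=189, draw]
    PD: pen down
    FD 11: (50.088,-12.567) -> (39.223,-14.288) [heading=189, draw]
    -- iteration 2/4 --
    BK 8: (39.223,-14.288) -> (47.125,-13.036) [heading=189, draw]
    PD: pen down
    FD 11: (47.125,-13.036) -> (36.26,-14.757) [heading=189, draw]
    -- iteration 3/4 --
    BK 8: (36.26,-14.757) -> (44.162,-13.506) [heading=189, draw]
    PD: pen down
    FD 11: (44.162,-13.506) -> (33.297,-15.226) [heading=189, draw]
    -- iteration 4/4 --
    BK 8: (33.297,-15.226) -> (41.199,-13.975) [heading=189, draw]
    PD: pen down
    FD 11: (41.199,-13.975) -> (30.334,-15.696) [heading=189, draw]
  ]
]
LT 72: heading 189 -> 261
FD 16: (30.334,-15.696) -> (27.831,-31.499) [heading=261, draw]
FD 11: (27.831,-31.499) -> (26.111,-42.363) [heading=261, draw]
Final: pos=(26.111,-42.363), heading=261, 21 segment(s) drawn

Segment lengths:
  seg 1: (0,0) -> (17,0), length = 17
  seg 2: (17,0) -> (29.021,12.021), length = 17
  seg 3: (29.021,12.021) -> (25.389,19.149), length = 8
  seg 4: (25.389,19.149) -> (30.383,9.348), length = 11
  seg 5: (30.383,9.348) -> (26.751,16.476), length = 8
  seg 6: (26.751,16.476) -> (31.745,6.675), length = 11
  seg 7: (31.745,6.675) -> (28.113,13.803), length = 8
  seg 8: (28.113,13.803) -> (33.107,4.002), length = 11
  seg 9: (33.107,4.002) -> (29.475,11.13), length = 8
  seg 10: (29.475,11.13) -> (34.469,1.329), length = 11
  seg 11: (34.469,1.329) -> (42.187,-13.818), length = 17
  seg 12: (42.187,-13.818) -> (50.088,-12.567), length = 8
  seg 13: (50.088,-12.567) -> (39.223,-14.288), length = 11
  seg 14: (39.223,-14.288) -> (47.125,-13.036), length = 8
  seg 15: (47.125,-13.036) -> (36.26,-14.757), length = 11
  seg 16: (36.26,-14.757) -> (44.162,-13.506), length = 8
  seg 17: (44.162,-13.506) -> (33.297,-15.226), length = 11
  seg 18: (33.297,-15.226) -> (41.199,-13.975), length = 8
  seg 19: (41.199,-13.975) -> (30.334,-15.696), length = 11
  seg 20: (30.334,-15.696) -> (27.831,-31.499), length = 16
  seg 21: (27.831,-31.499) -> (26.111,-42.363), length = 11
Total = 230

Answer: 230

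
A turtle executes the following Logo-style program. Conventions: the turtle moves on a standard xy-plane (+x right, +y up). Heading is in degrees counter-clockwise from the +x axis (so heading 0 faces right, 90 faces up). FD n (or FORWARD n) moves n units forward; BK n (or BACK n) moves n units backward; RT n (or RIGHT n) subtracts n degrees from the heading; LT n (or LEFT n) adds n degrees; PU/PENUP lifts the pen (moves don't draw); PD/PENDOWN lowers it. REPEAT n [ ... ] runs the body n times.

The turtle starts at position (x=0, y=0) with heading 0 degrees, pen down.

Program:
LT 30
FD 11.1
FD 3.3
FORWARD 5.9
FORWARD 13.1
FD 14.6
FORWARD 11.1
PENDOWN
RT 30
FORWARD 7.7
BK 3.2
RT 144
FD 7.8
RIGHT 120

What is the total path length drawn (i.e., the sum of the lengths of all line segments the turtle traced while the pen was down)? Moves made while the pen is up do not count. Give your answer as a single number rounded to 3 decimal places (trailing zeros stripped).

Answer: 77.8

Derivation:
Executing turtle program step by step:
Start: pos=(0,0), heading=0, pen down
LT 30: heading 0 -> 30
FD 11.1: (0,0) -> (9.613,5.55) [heading=30, draw]
FD 3.3: (9.613,5.55) -> (12.471,7.2) [heading=30, draw]
FD 5.9: (12.471,7.2) -> (17.58,10.15) [heading=30, draw]
FD 13.1: (17.58,10.15) -> (28.925,16.7) [heading=30, draw]
FD 14.6: (28.925,16.7) -> (41.569,24) [heading=30, draw]
FD 11.1: (41.569,24) -> (51.182,29.55) [heading=30, draw]
PD: pen down
RT 30: heading 30 -> 0
FD 7.7: (51.182,29.55) -> (58.882,29.55) [heading=0, draw]
BK 3.2: (58.882,29.55) -> (55.682,29.55) [heading=0, draw]
RT 144: heading 0 -> 216
FD 7.8: (55.682,29.55) -> (49.372,24.965) [heading=216, draw]
RT 120: heading 216 -> 96
Final: pos=(49.372,24.965), heading=96, 9 segment(s) drawn

Segment lengths:
  seg 1: (0,0) -> (9.613,5.55), length = 11.1
  seg 2: (9.613,5.55) -> (12.471,7.2), length = 3.3
  seg 3: (12.471,7.2) -> (17.58,10.15), length = 5.9
  seg 4: (17.58,10.15) -> (28.925,16.7), length = 13.1
  seg 5: (28.925,16.7) -> (41.569,24), length = 14.6
  seg 6: (41.569,24) -> (51.182,29.55), length = 11.1
  seg 7: (51.182,29.55) -> (58.882,29.55), length = 7.7
  seg 8: (58.882,29.55) -> (55.682,29.55), length = 3.2
  seg 9: (55.682,29.55) -> (49.372,24.965), length = 7.8
Total = 77.8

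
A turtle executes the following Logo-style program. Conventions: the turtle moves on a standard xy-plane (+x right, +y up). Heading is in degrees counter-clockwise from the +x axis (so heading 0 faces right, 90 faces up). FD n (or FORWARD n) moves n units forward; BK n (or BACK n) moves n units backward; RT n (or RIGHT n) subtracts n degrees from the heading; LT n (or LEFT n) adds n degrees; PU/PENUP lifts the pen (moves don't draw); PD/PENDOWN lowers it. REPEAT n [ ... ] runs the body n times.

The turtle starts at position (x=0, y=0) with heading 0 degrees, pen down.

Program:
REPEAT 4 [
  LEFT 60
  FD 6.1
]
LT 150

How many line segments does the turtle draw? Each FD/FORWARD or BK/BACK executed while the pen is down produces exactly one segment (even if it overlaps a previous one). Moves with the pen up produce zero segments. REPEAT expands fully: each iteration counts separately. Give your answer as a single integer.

Executing turtle program step by step:
Start: pos=(0,0), heading=0, pen down
REPEAT 4 [
  -- iteration 1/4 --
  LT 60: heading 0 -> 60
  FD 6.1: (0,0) -> (3.05,5.283) [heading=60, draw]
  -- iteration 2/4 --
  LT 60: heading 60 -> 120
  FD 6.1: (3.05,5.283) -> (0,10.566) [heading=120, draw]
  -- iteration 3/4 --
  LT 60: heading 120 -> 180
  FD 6.1: (0,10.566) -> (-6.1,10.566) [heading=180, draw]
  -- iteration 4/4 --
  LT 60: heading 180 -> 240
  FD 6.1: (-6.1,10.566) -> (-9.15,5.283) [heading=240, draw]
]
LT 150: heading 240 -> 30
Final: pos=(-9.15,5.283), heading=30, 4 segment(s) drawn
Segments drawn: 4

Answer: 4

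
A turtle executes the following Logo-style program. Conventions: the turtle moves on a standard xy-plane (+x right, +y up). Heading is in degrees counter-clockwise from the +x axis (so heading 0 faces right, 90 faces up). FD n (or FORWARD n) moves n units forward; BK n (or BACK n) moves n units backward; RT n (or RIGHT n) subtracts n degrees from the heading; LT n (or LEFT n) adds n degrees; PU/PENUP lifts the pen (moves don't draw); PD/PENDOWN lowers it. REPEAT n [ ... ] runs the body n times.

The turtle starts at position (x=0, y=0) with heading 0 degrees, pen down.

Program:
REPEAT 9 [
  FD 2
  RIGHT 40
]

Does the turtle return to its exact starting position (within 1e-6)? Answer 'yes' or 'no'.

Answer: yes

Derivation:
Executing turtle program step by step:
Start: pos=(0,0), heading=0, pen down
REPEAT 9 [
  -- iteration 1/9 --
  FD 2: (0,0) -> (2,0) [heading=0, draw]
  RT 40: heading 0 -> 320
  -- iteration 2/9 --
  FD 2: (2,0) -> (3.532,-1.286) [heading=320, draw]
  RT 40: heading 320 -> 280
  -- iteration 3/9 --
  FD 2: (3.532,-1.286) -> (3.879,-3.255) [heading=280, draw]
  RT 40: heading 280 -> 240
  -- iteration 4/9 --
  FD 2: (3.879,-3.255) -> (2.879,-4.987) [heading=240, draw]
  RT 40: heading 240 -> 200
  -- iteration 5/9 --
  FD 2: (2.879,-4.987) -> (1,-5.671) [heading=200, draw]
  RT 40: heading 200 -> 160
  -- iteration 6/9 --
  FD 2: (1,-5.671) -> (-0.879,-4.987) [heading=160, draw]
  RT 40: heading 160 -> 120
  -- iteration 7/9 --
  FD 2: (-0.879,-4.987) -> (-1.879,-3.255) [heading=120, draw]
  RT 40: heading 120 -> 80
  -- iteration 8/9 --
  FD 2: (-1.879,-3.255) -> (-1.532,-1.286) [heading=80, draw]
  RT 40: heading 80 -> 40
  -- iteration 9/9 --
  FD 2: (-1.532,-1.286) -> (0,0) [heading=40, draw]
  RT 40: heading 40 -> 0
]
Final: pos=(0,0), heading=0, 9 segment(s) drawn

Start position: (0, 0)
Final position: (0, 0)
Distance = 0; < 1e-6 -> CLOSED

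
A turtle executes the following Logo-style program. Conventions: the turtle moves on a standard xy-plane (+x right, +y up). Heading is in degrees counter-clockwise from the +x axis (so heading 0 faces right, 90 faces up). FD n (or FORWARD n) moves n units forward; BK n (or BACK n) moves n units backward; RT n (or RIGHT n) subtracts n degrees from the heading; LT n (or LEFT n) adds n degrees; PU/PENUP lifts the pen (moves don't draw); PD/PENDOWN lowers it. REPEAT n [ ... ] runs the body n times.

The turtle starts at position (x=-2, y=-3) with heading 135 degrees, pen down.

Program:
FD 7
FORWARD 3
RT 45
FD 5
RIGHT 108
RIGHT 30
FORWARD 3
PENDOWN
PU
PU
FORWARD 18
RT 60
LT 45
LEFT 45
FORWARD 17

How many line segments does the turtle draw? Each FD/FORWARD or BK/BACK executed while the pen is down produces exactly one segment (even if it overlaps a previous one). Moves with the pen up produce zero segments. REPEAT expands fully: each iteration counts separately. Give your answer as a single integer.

Answer: 4

Derivation:
Executing turtle program step by step:
Start: pos=(-2,-3), heading=135, pen down
FD 7: (-2,-3) -> (-6.95,1.95) [heading=135, draw]
FD 3: (-6.95,1.95) -> (-9.071,4.071) [heading=135, draw]
RT 45: heading 135 -> 90
FD 5: (-9.071,4.071) -> (-9.071,9.071) [heading=90, draw]
RT 108: heading 90 -> 342
RT 30: heading 342 -> 312
FD 3: (-9.071,9.071) -> (-7.064,6.842) [heading=312, draw]
PD: pen down
PU: pen up
PU: pen up
FD 18: (-7.064,6.842) -> (4.981,-6.535) [heading=312, move]
RT 60: heading 312 -> 252
LT 45: heading 252 -> 297
LT 45: heading 297 -> 342
FD 17: (4.981,-6.535) -> (21.149,-11.788) [heading=342, move]
Final: pos=(21.149,-11.788), heading=342, 4 segment(s) drawn
Segments drawn: 4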